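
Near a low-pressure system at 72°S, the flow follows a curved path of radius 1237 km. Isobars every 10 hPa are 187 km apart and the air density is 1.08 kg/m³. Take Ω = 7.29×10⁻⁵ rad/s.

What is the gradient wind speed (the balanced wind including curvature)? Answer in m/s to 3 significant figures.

Coriolis parameter at 72°S:
f = 2Ω sin φ = 2 × 7.29×10⁻⁵ × sin 72° = 1.39×10⁻⁴ s⁻¹
Pressure gradient: |∂P/∂n| = 1000 Pa / 187000 m = 5.35×10⁻³ Pa/m
Geostrophic speed: V_g = |∂P/∂n|/(fρ) = 5.35×10⁻³/(1.39×10⁻⁴ × 1.08) = 35.7 m/s
Around a low, centrifugal force acts outward with Coriolis, so pressure-gradient force balances both:
(1/ρ)|∂P/∂n| = fV + V²/R  →  V² + fR·V − fR·V_g = 0
With fR = 1.39×10⁻⁴ × 1237×10³ m = 172 m/s:
V = [−fR + √((fR)² + 4 fR V_g)]/2 = [−172 + √(172² + 4×172×35.7)]/2 = 30.3 m/s
Subgeostrophic (V < V_g = 35.7 m/s), as expected around a low.

30.3 m/s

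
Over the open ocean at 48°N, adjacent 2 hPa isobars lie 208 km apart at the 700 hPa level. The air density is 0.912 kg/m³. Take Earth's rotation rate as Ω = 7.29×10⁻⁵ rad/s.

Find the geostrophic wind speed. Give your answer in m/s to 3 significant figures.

Coriolis parameter at 48°N:
f = 2Ω sin φ = 2 × 7.29×10⁻⁵ × sin 48° = 1.08×10⁻⁴ s⁻¹
Pressure gradient: |∂P/∂n| = 200 Pa / 208000 m = 9.62×10⁻⁴ Pa/m
Geostrophic balance (pressure-gradient force = Coriolis force):
V_g = (1/(fρ)) |∂P/∂n| = 9.62×10⁻⁴ / (1.08×10⁻⁴ × 0.912) = 9.73 m/s

9.73 m/s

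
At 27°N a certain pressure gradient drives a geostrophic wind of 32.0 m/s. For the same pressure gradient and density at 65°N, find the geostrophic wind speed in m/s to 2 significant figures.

With the same pressure gradient and density, V_g ∝ 1/f ∝ 1/sin φ.
V₂ = V₁ · sin φ₁ / sin φ₂ = 32.0 × sin 27° / sin 65°
V₂ = 32.0 × 0.4540/0.9063 = 16 m/s

16 m/s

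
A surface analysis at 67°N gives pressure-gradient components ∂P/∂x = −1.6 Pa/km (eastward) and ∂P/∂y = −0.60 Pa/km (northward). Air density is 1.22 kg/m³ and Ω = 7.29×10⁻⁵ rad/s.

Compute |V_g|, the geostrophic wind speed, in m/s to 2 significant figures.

10 m/s

Coriolis parameter at 67°N:
f = 2Ω sin φ = 2 × 7.29×10⁻⁵ × sin 67° = 1.34×10⁻⁴ s⁻¹
Component geostrophic relations (x east, y north):
u_g = −(1/(fρ)) ∂P/∂y,  v_g = (1/(fρ)) ∂P/∂x
u_g = −(−0.60×10⁻³)/(1.34×10⁻⁴ × 1.22) = 3.66 m/s;  v_g = (−1.6×10⁻³)/(1.34×10⁻⁴ × 1.22) = −9.77 m/s
|V_g| = √(u_g² + v_g²) = 10.4 m/s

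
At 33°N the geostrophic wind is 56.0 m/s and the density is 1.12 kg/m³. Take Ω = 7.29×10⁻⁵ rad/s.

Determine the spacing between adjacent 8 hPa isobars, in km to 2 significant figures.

Coriolis parameter at 33°N:
f = 2Ω sin φ = 2 × 7.29×10⁻⁵ × sin 33° = 7.94×10⁻⁵ s⁻¹
Geostrophic balance rearranged: |∂P/∂n| = f ρ V_g
|∂P/∂n| = 7.94×10⁻⁵ × 1.12 × 56.0 = 4.98×10⁻³ Pa/m
Isobar spacing: Δn = ΔP/|∂P/∂n| = 800 Pa / 4.98×10⁻³ Pa/m = 160627 m ≈ 160 km

160 km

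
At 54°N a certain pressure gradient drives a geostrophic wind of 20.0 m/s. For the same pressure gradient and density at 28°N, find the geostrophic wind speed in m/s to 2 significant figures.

With the same pressure gradient and density, V_g ∝ 1/f ∝ 1/sin φ.
V₂ = V₁ · sin φ₁ / sin φ₂ = 20.0 × sin 54° / sin 28°
V₂ = 20.0 × 0.8090/0.4695 = 34 m/s

34 m/s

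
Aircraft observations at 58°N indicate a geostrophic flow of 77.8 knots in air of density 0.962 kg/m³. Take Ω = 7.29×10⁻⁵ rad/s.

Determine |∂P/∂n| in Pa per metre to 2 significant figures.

Coriolis parameter at 58°N:
f = 2Ω sin φ = 2 × 7.29×10⁻⁵ × sin 58° = 1.24×10⁻⁴ s⁻¹
Wind speed in SI: 77.8 knots = 40.0 m/s
Geostrophic balance rearranged: |∂P/∂n| = f ρ V_g
|∂P/∂n| = 1.24×10⁻⁴ × 0.962 × 40.0 = 4.76×10⁻³ Pa/m

4.8×10⁻³ Pa/m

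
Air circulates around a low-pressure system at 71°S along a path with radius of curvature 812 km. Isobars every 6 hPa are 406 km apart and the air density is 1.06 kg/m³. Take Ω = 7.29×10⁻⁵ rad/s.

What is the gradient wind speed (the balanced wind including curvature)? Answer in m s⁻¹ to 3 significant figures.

Coriolis parameter at 71°S:
f = 2Ω sin φ = 2 × 7.29×10⁻⁵ × sin 71° = 1.38×10⁻⁴ s⁻¹
Pressure gradient: |∂P/∂n| = 600 Pa / 406000 m = 1.48×10⁻³ Pa/m
Geostrophic speed: V_g = |∂P/∂n|/(fρ) = 1.48×10⁻³/(1.38×10⁻⁴ × 1.06) = 10.1 m/s
Around a low, centrifugal force acts outward with Coriolis, so pressure-gradient force balances both:
(1/ρ)|∂P/∂n| = fV + V²/R  →  V² + fR·V − fR·V_g = 0
With fR = 1.38×10⁻⁴ × 812×10³ m = 112 m/s:
V = [−fR + √((fR)² + 4 fR V_g)]/2 = [−112 + √(112² + 4×112×10.1)]/2 = 9.33 m/s
Subgeostrophic (V < V_g = 10.1 m/s), as expected around a low.

9.33 m s⁻¹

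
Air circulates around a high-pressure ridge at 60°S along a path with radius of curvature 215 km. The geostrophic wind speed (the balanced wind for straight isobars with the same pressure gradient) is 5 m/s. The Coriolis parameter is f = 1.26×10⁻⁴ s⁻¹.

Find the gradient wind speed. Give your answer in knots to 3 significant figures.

12.9 knots

Around a high, pressure-gradient force acts outward with centrifugal, so Coriolis balances both:
fV = (1/ρ)|∂P/∂n| + V²/R  →  V² − fR·V + fR·V_g = 0
With fR = 1.26×10⁻⁴ × 215×10³ m = 27.1 m/s:
V = [fR − √((fR)² − 4 fR V_g)]/2 = [27.1 − √(27.1² − 4×27.1×5)]/2 = 6.62 m/s
Supergeostrophic (V > V_g = 5 m/s), as expected around a high.
Converting: 6.62 m/s × 1.944 = 12.9 knots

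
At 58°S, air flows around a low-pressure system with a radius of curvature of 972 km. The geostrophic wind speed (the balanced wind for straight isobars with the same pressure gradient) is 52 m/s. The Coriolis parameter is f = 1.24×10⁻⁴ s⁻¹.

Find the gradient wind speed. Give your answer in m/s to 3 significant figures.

Around a low, centrifugal force acts outward with Coriolis, so pressure-gradient force balances both:
(1/ρ)|∂P/∂n| = fV + V²/R  →  V² + fR·V − fR·V_g = 0
With fR = 1.24×10⁻⁴ × 972×10³ m = 121 m/s:
V = [−fR + √((fR)² + 4 fR V_g)]/2 = [−121 + √(121² + 4×121×52)]/2 = 39.2 m/s
Subgeostrophic (V < V_g = 52 m/s), as expected around a low.

39.2 m/s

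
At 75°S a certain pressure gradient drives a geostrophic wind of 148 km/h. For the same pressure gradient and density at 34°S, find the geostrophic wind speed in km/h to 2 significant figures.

With the same pressure gradient and density, V_g ∝ 1/f ∝ 1/sin φ.
V₂ = V₁ · sin φ₁ / sin φ₂ = 148 × sin 75° / sin 34°
V₂ = 148 × 0.9659/0.5592 = 260 km/h

260 km/h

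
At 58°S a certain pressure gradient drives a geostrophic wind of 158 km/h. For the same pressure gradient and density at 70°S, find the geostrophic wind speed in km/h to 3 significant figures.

With the same pressure gradient and density, V_g ∝ 1/f ∝ 1/sin φ.
V₂ = V₁ · sin φ₁ / sin φ₂ = 158 × sin 58° / sin 70°
V₂ = 158 × 0.8480/0.9397 = 143 km/h

143 km/h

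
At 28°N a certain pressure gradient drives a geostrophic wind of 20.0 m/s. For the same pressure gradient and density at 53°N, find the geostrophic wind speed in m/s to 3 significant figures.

11.8 m/s

With the same pressure gradient and density, V_g ∝ 1/f ∝ 1/sin φ.
V₂ = V₁ · sin φ₁ / sin φ₂ = 20.0 × sin 28° / sin 53°
V₂ = 20.0 × 0.4695/0.7986 = 11.8 m/s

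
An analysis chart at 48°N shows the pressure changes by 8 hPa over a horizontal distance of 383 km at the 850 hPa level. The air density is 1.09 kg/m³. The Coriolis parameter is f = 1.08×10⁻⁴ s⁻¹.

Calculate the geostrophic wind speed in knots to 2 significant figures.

34 knots

Pressure gradient: |∂P/∂n| = 800 Pa / 383000 m = 2.09×10⁻³ Pa/m
Geostrophic balance (pressure-gradient force = Coriolis force):
V_g = (1/(fρ)) |∂P/∂n| = 2.09×10⁻³ / (1.08×10⁻⁴ × 1.09) = 17.7 m/s
Converting: 17.7 m/s × 1.944 = 34 knots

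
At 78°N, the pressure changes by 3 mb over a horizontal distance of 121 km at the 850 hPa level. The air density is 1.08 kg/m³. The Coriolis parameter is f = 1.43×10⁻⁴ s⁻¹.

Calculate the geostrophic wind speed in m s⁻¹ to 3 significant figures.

Pressure gradient: |∂P/∂n| = 300 Pa / 121000 m = 2.48×10⁻³ Pa/m
Geostrophic balance (pressure-gradient force = Coriolis force):
V_g = (1/(fρ)) |∂P/∂n| = 2.48×10⁻³ / (1.43×10⁻⁴ × 1.08) = 16.1 m/s

16.1 m s⁻¹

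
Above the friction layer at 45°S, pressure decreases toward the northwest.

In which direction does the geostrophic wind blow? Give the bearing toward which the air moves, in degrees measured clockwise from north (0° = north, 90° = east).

225°

The pressure-gradient force points toward the northwest (bearing 315°).
Geostrophic balance: in the Southern Hemisphere the Coriolis force deflects motion to the left, so the geostrophic wind blows 90° to the left of the pressure-gradient force (low pressure on the right).
Rotating 315° by 90° counterclockwise gives 225° — the wind blows toward the southwest.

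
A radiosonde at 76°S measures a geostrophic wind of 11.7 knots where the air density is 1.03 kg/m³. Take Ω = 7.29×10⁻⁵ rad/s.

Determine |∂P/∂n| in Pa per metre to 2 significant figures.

8.8×10⁻⁴ Pa/m

Coriolis parameter at 76°S:
f = 2Ω sin φ = 2 × 7.29×10⁻⁵ × sin 76° = 1.41×10⁻⁴ s⁻¹
Wind speed in SI: 11.7 knots = 6.02 m/s
Geostrophic balance rearranged: |∂P/∂n| = f ρ V_g
|∂P/∂n| = 1.41×10⁻⁴ × 1.03 × 6.02 = 8.77×10⁻⁴ Pa/m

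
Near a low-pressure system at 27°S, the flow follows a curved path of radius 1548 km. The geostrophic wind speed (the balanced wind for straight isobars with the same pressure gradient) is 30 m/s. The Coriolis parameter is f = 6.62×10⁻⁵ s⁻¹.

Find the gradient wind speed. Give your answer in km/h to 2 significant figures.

Around a low, centrifugal force acts outward with Coriolis, so pressure-gradient force balances both:
(1/ρ)|∂P/∂n| = fV + V²/R  →  V² + fR·V − fR·V_g = 0
With fR = 6.62×10⁻⁵ × 1548×10³ m = 102 m/s:
V = [−fR + √((fR)² + 4 fR V_g)]/2 = [−102 + √(102² + 4×102×30)]/2 = 24.3 m/s
Subgeostrophic (V < V_g = 30 m/s), as expected around a low.
Converting: 24.3 m/s × 3.6 = 87 km/h

87 km/h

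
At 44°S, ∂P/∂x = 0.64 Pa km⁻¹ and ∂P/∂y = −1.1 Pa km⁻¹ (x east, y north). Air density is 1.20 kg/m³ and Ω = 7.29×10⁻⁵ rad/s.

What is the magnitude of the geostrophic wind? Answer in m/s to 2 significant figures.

10 m/s

Coriolis parameter at 44°S:
f = 2Ω sin φ = 2 × 7.29×10⁻⁵ × sin 44° = 1.01×10⁻⁴ s⁻¹
In the Southern Hemisphere f is negative: f = −1.01×10⁻⁴ s⁻¹.
Component geostrophic relations (x east, y north):
u_g = −(1/(fρ)) ∂P/∂y,  v_g = (1/(fρ)) ∂P/∂x
u_g = −(−1.1×10⁻³)/(−1.01×10⁻⁴ × 1.20) = −9.05 m/s;  v_g = (0.64×10⁻³)/(−1.01×10⁻⁴ × 1.20) = −5.27 m/s
|V_g| = √(u_g² + v_g²) = 10.5 m/s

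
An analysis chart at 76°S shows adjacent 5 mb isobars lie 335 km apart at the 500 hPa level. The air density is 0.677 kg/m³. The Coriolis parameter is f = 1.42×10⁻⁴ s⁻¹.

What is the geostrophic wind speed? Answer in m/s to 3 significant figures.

15.5 m/s

Pressure gradient: |∂P/∂n| = 500 Pa / 335000 m = 1.49×10⁻³ Pa/m
Geostrophic balance (pressure-gradient force = Coriolis force):
V_g = (1/(fρ)) |∂P/∂n| = 1.49×10⁻³ / (1.42×10⁻⁴ × 0.677) = 15.5 m/s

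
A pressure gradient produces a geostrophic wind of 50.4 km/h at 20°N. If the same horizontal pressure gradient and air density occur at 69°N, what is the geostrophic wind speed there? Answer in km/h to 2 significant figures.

18 km/h

With the same pressure gradient and density, V_g ∝ 1/f ∝ 1/sin φ.
V₂ = V₁ · sin φ₁ / sin φ₂ = 50.4 × sin 20° / sin 69°
V₂ = 50.4 × 0.3420/0.9336 = 18 km/h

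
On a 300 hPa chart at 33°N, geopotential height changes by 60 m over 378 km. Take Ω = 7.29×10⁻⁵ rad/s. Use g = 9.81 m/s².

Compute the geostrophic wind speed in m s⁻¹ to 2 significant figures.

20 m s⁻¹

Coriolis parameter at 33°N:
f = 2Ω sin φ = 2 × 7.29×10⁻⁵ × sin 33° = 7.94×10⁻⁵ s⁻¹
Height gradient: |∂Z/∂n| = 60 m / 378000 m = 1.59×10⁻⁴
On a pressure surface, geostrophic balance gives V_g = (g/f)|∂Z/∂n|:
V_g = 9.81 × 1.59×10⁻⁴ / 7.94×10⁻⁵ = 19.6 m/s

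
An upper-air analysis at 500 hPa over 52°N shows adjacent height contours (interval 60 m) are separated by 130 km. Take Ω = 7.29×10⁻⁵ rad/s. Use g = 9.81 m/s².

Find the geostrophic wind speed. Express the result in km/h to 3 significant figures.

Coriolis parameter at 52°N:
f = 2Ω sin φ = 2 × 7.29×10⁻⁵ × sin 52° = 1.15×10⁻⁴ s⁻¹
Height gradient: |∂Z/∂n| = 60 m / 130000 m = 4.62×10⁻⁴
On a pressure surface, geostrophic balance gives V_g = (g/f)|∂Z/∂n|:
V_g = 9.81 × 4.62×10⁻⁴ / 1.15×10⁻⁴ = 39.4 m/s
Converting: 39.4 m/s × 3.6 = 142 km/h

142 km/h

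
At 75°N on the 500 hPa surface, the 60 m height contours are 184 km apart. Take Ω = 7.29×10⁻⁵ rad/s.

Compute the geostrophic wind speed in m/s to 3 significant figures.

Coriolis parameter at 75°N:
f = 2Ω sin φ = 2 × 7.29×10⁻⁵ × sin 75° = 1.41×10⁻⁴ s⁻¹
Height gradient: |∂Z/∂n| = 60 m / 184000 m = 3.26×10⁻⁴
On a pressure surface, geostrophic balance gives V_g = (g/f)|∂Z/∂n|:
V_g = 9.81 × 3.26×10⁻⁴ / 1.41×10⁻⁴ = 22.7 m/s

22.7 m/s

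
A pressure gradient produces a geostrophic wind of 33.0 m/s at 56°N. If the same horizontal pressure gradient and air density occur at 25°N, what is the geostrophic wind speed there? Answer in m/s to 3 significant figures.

64.7 m/s

With the same pressure gradient and density, V_g ∝ 1/f ∝ 1/sin φ.
V₂ = V₁ · sin φ₁ / sin φ₂ = 33.0 × sin 56° / sin 25°
V₂ = 33.0 × 0.8290/0.4226 = 64.7 m/s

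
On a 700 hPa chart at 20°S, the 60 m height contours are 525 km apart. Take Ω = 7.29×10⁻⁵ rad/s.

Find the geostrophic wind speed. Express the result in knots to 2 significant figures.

Coriolis parameter at 20°S:
f = 2Ω sin φ = 2 × 7.29×10⁻⁵ × sin 20° = 4.99×10⁻⁵ s⁻¹
Height gradient: |∂Z/∂n| = 60 m / 525000 m = 1.14×10⁻⁴
On a pressure surface, geostrophic balance gives V_g = (g/f)|∂Z/∂n|:
V_g = 9.81 × 1.14×10⁻⁴ / 4.99×10⁻⁵ = 22.5 m/s
Converting: 22.5 m/s × 1.944 = 44 knots

44 knots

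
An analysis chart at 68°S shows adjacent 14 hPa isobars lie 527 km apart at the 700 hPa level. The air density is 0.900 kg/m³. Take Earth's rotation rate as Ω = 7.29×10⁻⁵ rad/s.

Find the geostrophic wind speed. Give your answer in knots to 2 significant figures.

Coriolis parameter at 68°S:
f = 2Ω sin φ = 2 × 7.29×10⁻⁵ × sin 68° = 1.35×10⁻⁴ s⁻¹
Pressure gradient: |∂P/∂n| = 1400 Pa / 527000 m = 2.66×10⁻³ Pa/m
Geostrophic balance (pressure-gradient force = Coriolis force):
V_g = (1/(fρ)) |∂P/∂n| = 2.66×10⁻³ / (1.35×10⁻⁴ × 0.900) = 21.8 m/s
Converting: 21.8 m/s × 1.944 = 42 knots

42 knots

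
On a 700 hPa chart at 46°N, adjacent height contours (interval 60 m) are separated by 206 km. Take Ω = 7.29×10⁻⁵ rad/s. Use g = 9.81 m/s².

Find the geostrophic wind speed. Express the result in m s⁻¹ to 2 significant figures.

Coriolis parameter at 46°N:
f = 2Ω sin φ = 2 × 7.29×10⁻⁵ × sin 46° = 1.05×10⁻⁴ s⁻¹
Height gradient: |∂Z/∂n| = 60 m / 206000 m = 2.91×10⁻⁴
On a pressure surface, geostrophic balance gives V_g = (g/f)|∂Z/∂n|:
V_g = 9.81 × 2.91×10⁻⁴ / 1.05×10⁻⁴ = 27.2 m/s

27 m s⁻¹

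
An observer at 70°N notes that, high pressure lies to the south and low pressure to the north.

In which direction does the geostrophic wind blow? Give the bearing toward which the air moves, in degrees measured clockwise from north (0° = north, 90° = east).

The pressure-gradient force points toward the north (bearing 000°).
Geostrophic balance: in the Northern Hemisphere the Coriolis force deflects motion to the right, so the geostrophic wind blows 90° to the right of the pressure-gradient force (low pressure on the left).
Rotating 000° by 90° clockwise gives 090° — the wind blows toward the east.

090°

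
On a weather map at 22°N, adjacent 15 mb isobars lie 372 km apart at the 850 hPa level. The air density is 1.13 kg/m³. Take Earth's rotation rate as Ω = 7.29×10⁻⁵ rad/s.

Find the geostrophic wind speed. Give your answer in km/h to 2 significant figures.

240 km/h

Coriolis parameter at 22°N:
f = 2Ω sin φ = 2 × 7.29×10⁻⁵ × sin 22° = 5.46×10⁻⁵ s⁻¹
Pressure gradient: |∂P/∂n| = 1500 Pa / 372000 m = 4.03×10⁻³ Pa/m
Geostrophic balance (pressure-gradient force = Coriolis force):
V_g = (1/(fρ)) |∂P/∂n| = 4.03×10⁻³ / (5.46×10⁻⁵ × 1.13) = 65.3 m/s
Converting: 65.3 m/s × 3.6 = 240 km/h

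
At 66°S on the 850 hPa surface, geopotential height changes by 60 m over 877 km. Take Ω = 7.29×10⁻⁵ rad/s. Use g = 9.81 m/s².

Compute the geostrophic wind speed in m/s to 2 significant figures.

Coriolis parameter at 66°S:
f = 2Ω sin φ = 2 × 7.29×10⁻⁵ × sin 66° = 1.33×10⁻⁴ s⁻¹
Height gradient: |∂Z/∂n| = 60 m / 877000 m = 6.84×10⁻⁵
On a pressure surface, geostrophic balance gives V_g = (g/f)|∂Z/∂n|:
V_g = 9.81 × 6.84×10⁻⁵ / 1.33×10⁻⁴ = 5.04 m/s

5.0 m/s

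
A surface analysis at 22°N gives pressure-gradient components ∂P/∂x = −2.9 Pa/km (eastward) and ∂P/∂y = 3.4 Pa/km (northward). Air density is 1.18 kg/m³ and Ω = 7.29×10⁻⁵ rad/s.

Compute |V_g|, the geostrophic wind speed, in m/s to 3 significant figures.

Coriolis parameter at 22°N:
f = 2Ω sin φ = 2 × 7.29×10⁻⁵ × sin 22° = 5.46×10⁻⁵ s⁻¹
Component geostrophic relations (x east, y north):
u_g = −(1/(fρ)) ∂P/∂y,  v_g = (1/(fρ)) ∂P/∂x
u_g = −(3.4×10⁻³)/(5.46×10⁻⁵ × 1.18) = −52.8 m/s;  v_g = (−2.9×10⁻³)/(5.46×10⁻⁵ × 1.18) = −45.0 m/s
|V_g| = √(u_g² + v_g²) = 69.3 m/s

69.3 m/s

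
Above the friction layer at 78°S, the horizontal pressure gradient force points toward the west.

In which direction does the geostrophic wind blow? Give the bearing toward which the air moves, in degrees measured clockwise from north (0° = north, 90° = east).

The pressure-gradient force points toward the west (bearing 270°).
Geostrophic balance: in the Southern Hemisphere the Coriolis force deflects motion to the left, so the geostrophic wind blows 90° to the left of the pressure-gradient force (low pressure on the right).
Rotating 270° by 90° counterclockwise gives 180° — the wind blows toward the south.

180°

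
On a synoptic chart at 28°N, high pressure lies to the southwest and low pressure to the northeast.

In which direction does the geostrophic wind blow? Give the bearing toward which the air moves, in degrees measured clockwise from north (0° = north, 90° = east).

135°

The pressure-gradient force points toward the northeast (bearing 045°).
Geostrophic balance: in the Northern Hemisphere the Coriolis force deflects motion to the right, so the geostrophic wind blows 90° to the right of the pressure-gradient force (low pressure on the left).
Rotating 045° by 90° clockwise gives 135° — the wind blows toward the southeast.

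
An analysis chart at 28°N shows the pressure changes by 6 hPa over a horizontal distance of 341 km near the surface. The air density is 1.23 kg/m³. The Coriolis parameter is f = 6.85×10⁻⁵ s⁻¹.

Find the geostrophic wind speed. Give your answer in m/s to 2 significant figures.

Pressure gradient: |∂P/∂n| = 600 Pa / 341000 m = 1.76×10⁻³ Pa/m
Geostrophic balance (pressure-gradient force = Coriolis force):
V_g = (1/(fρ)) |∂P/∂n| = 1.76×10⁻³ / (6.85×10⁻⁵ × 1.23) = 20.9 m/s

21 m/s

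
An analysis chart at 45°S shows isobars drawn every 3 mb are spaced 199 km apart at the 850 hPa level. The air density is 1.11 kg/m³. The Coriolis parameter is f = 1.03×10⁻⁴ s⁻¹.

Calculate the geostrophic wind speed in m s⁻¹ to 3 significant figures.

Pressure gradient: |∂P/∂n| = 300 Pa / 199000 m = 1.51×10⁻³ Pa/m
Geostrophic balance (pressure-gradient force = Coriolis force):
V_g = (1/(fρ)) |∂P/∂n| = 1.51×10⁻³ / (1.03×10⁻⁴ × 1.11) = 13.2 m/s

13.2 m s⁻¹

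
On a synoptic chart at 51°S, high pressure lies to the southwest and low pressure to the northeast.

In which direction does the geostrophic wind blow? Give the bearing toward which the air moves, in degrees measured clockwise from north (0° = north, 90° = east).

315°

The pressure-gradient force points toward the northeast (bearing 045°).
Geostrophic balance: in the Southern Hemisphere the Coriolis force deflects motion to the left, so the geostrophic wind blows 90° to the left of the pressure-gradient force (low pressure on the right).
Rotating 045° by 90° counterclockwise gives 315° — the wind blows toward the northwest.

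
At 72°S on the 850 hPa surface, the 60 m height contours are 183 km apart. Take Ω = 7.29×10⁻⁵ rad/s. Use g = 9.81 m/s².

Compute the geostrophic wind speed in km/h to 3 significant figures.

Coriolis parameter at 72°S:
f = 2Ω sin φ = 2 × 7.29×10⁻⁵ × sin 72° = 1.39×10⁻⁴ s⁻¹
Height gradient: |∂Z/∂n| = 60 m / 183000 m = 3.28×10⁻⁴
On a pressure surface, geostrophic balance gives V_g = (g/f)|∂Z/∂n|:
V_g = 9.81 × 3.28×10⁻⁴ / 1.39×10⁻⁴ = 23.2 m/s
Converting: 23.2 m/s × 3.6 = 83.5 km/h

83.5 km/h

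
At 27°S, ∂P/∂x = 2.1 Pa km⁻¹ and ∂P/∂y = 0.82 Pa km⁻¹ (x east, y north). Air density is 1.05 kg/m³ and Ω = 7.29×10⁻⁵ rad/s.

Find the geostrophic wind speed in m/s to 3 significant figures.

Coriolis parameter at 27°S:
f = 2Ω sin φ = 2 × 7.29×10⁻⁵ × sin 27° = 6.62×10⁻⁵ s⁻¹
In the Southern Hemisphere f is negative: f = −6.62×10⁻⁵ s⁻¹.
Component geostrophic relations (x east, y north):
u_g = −(1/(fρ)) ∂P/∂y,  v_g = (1/(fρ)) ∂P/∂x
u_g = −(0.82×10⁻³)/(−6.62×10⁻⁵ × 1.05) = 11.8 m/s;  v_g = (2.1×10⁻³)/(−6.62×10⁻⁵ × 1.05) = −30.2 m/s
|V_g| = √(u_g² + v_g²) = 32.4 m/s

32.4 m/s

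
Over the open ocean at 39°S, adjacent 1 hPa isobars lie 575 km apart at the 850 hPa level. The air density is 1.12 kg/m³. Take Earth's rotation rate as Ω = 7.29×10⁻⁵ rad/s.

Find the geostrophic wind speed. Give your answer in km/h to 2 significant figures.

6.1 km/h

Coriolis parameter at 39°S:
f = 2Ω sin φ = 2 × 7.29×10⁻⁵ × sin 39° = 9.18×10⁻⁵ s⁻¹
Pressure gradient: |∂P/∂n| = 100 Pa / 575000 m = 1.74×10⁻⁴ Pa/m
Geostrophic balance (pressure-gradient force = Coriolis force):
V_g = (1/(fρ)) |∂P/∂n| = 1.74×10⁻⁴ / (9.18×10⁻⁵ × 1.12) = 1.69 m/s
Converting: 1.69 m/s × 3.6 = 6.1 km/h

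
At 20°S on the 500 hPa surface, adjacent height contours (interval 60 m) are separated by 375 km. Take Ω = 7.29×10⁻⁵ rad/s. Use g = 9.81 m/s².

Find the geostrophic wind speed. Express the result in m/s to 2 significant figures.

31 m/s

Coriolis parameter at 20°S:
f = 2Ω sin φ = 2 × 7.29×10⁻⁵ × sin 20° = 4.99×10⁻⁵ s⁻¹
Height gradient: |∂Z/∂n| = 60 m / 375000 m = 1.60×10⁻⁴
On a pressure surface, geostrophic balance gives V_g = (g/f)|∂Z/∂n|:
V_g = 9.81 × 1.60×10⁻⁴ / 4.99×10⁻⁵ = 31.5 m/s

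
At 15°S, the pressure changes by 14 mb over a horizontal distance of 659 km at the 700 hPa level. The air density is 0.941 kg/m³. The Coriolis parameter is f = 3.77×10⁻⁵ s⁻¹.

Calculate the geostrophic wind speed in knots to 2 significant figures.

120 knots

Pressure gradient: |∂P/∂n| = 1400 Pa / 659000 m = 2.12×10⁻³ Pa/m
Geostrophic balance (pressure-gradient force = Coriolis force):
V_g = (1/(fρ)) |∂P/∂n| = 2.12×10⁻³ / (3.77×10⁻⁵ × 0.941) = 59.9 m/s
Converting: 59.9 m/s × 1.944 = 120 knots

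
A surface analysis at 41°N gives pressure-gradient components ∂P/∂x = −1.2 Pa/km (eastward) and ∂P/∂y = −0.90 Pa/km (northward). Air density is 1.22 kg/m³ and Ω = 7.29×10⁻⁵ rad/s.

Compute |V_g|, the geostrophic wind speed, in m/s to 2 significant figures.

Coriolis parameter at 41°N:
f = 2Ω sin φ = 2 × 7.29×10⁻⁵ × sin 41° = 9.57×10⁻⁵ s⁻¹
Component geostrophic relations (x east, y north):
u_g = −(1/(fρ)) ∂P/∂y,  v_g = (1/(fρ)) ∂P/∂x
u_g = −(−0.90×10⁻³)/(9.57×10⁻⁵ × 1.22) = 7.71 m/s;  v_g = (−1.2×10⁻³)/(9.57×10⁻⁵ × 1.22) = −10.3 m/s
|V_g| = √(u_g² + v_g²) = 12.9 m/s

13 m/s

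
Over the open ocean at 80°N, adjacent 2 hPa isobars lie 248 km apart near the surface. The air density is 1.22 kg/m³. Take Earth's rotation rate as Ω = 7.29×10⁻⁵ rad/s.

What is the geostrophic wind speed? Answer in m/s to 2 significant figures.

4.6 m/s

Coriolis parameter at 80°N:
f = 2Ω sin φ = 2 × 7.29×10⁻⁵ × sin 80° = 1.44×10⁻⁴ s⁻¹
Pressure gradient: |∂P/∂n| = 200 Pa / 248000 m = 8.06×10⁻⁴ Pa/m
Geostrophic balance (pressure-gradient force = Coriolis force):
V_g = (1/(fρ)) |∂P/∂n| = 8.06×10⁻⁴ / (1.44×10⁻⁴ × 1.22) = 4.60 m/s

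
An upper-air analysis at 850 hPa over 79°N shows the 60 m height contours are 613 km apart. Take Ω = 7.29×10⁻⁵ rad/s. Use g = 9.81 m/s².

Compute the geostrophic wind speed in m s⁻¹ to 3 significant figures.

6.71 m s⁻¹

Coriolis parameter at 79°N:
f = 2Ω sin φ = 2 × 7.29×10⁻⁵ × sin 79° = 1.43×10⁻⁴ s⁻¹
Height gradient: |∂Z/∂n| = 60 m / 613000 m = 9.79×10⁻⁵
On a pressure surface, geostrophic balance gives V_g = (g/f)|∂Z/∂n|:
V_g = 9.81 × 9.79×10⁻⁵ / 1.43×10⁻⁴ = 6.71 m/s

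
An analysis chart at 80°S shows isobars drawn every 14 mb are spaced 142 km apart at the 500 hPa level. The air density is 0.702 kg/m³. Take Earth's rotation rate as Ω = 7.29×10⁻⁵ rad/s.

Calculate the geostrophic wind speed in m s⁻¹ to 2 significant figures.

Coriolis parameter at 80°S:
f = 2Ω sin φ = 2 × 7.29×10⁻⁵ × sin 80° = 1.44×10⁻⁴ s⁻¹
Pressure gradient: |∂P/∂n| = 1400 Pa / 142000 m = 9.86×10⁻³ Pa/m
Geostrophic balance (pressure-gradient force = Coriolis force):
V_g = (1/(fρ)) |∂P/∂n| = 9.86×10⁻³ / (1.44×10⁻⁴ × 0.702) = 97.8 m/s

98 m s⁻¹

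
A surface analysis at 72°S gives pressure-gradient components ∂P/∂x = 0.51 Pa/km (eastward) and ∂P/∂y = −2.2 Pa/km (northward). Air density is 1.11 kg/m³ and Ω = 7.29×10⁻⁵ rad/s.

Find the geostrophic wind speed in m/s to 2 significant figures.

Coriolis parameter at 72°S:
f = 2Ω sin φ = 2 × 7.29×10⁻⁵ × sin 72° = 1.39×10⁻⁴ s⁻¹
In the Southern Hemisphere f is negative: f = −1.39×10⁻⁴ s⁻¹.
Component geostrophic relations (x east, y north):
u_g = −(1/(fρ)) ∂P/∂y,  v_g = (1/(fρ)) ∂P/∂x
u_g = −(−2.2×10⁻³)/(−1.39×10⁻⁴ × 1.11) = −14.3 m/s;  v_g = (0.51×10⁻³)/(−1.39×10⁻⁴ × 1.11) = −3.31 m/s
|V_g| = √(u_g² + v_g²) = 14.7 m/s

15 m/s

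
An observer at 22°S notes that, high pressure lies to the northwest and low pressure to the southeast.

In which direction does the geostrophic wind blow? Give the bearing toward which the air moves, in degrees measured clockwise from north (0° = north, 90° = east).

The pressure-gradient force points toward the southeast (bearing 135°).
Geostrophic balance: in the Southern Hemisphere the Coriolis force deflects motion to the left, so the geostrophic wind blows 90° to the left of the pressure-gradient force (low pressure on the right).
Rotating 135° by 90° counterclockwise gives 045° — the wind blows toward the northeast.

045°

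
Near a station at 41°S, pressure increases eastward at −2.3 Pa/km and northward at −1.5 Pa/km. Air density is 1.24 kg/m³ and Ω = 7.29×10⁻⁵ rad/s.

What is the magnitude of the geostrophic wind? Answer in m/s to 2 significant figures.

23 m/s

Coriolis parameter at 41°S:
f = 2Ω sin φ = 2 × 7.29×10⁻⁵ × sin 41° = 9.57×10⁻⁵ s⁻¹
In the Southern Hemisphere f is negative: f = −9.57×10⁻⁵ s⁻¹.
Component geostrophic relations (x east, y north):
u_g = −(1/(fρ)) ∂P/∂y,  v_g = (1/(fρ)) ∂P/∂x
u_g = −(−1.5×10⁻³)/(−9.57×10⁻⁵ × 1.24) = −12.6 m/s;  v_g = (−2.3×10⁻³)/(−9.57×10⁻⁵ × 1.24) = 19.4 m/s
|V_g| = √(u_g² + v_g²) = 23.2 m/s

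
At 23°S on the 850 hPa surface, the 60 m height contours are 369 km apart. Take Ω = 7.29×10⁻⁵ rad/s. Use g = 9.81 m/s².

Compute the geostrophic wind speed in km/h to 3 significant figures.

101 km/h

Coriolis parameter at 23°S:
f = 2Ω sin φ = 2 × 7.29×10⁻⁵ × sin 23° = 5.70×10⁻⁵ s⁻¹
Height gradient: |∂Z/∂n| = 60 m / 369000 m = 1.63×10⁻⁴
On a pressure surface, geostrophic balance gives V_g = (g/f)|∂Z/∂n|:
V_g = 9.81 × 1.63×10⁻⁴ / 5.70×10⁻⁵ = 28.0 m/s
Converting: 28.0 m/s × 3.6 = 101 km/h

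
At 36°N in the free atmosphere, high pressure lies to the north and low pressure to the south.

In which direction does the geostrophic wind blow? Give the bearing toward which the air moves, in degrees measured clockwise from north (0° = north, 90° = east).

The pressure-gradient force points toward the south (bearing 180°).
Geostrophic balance: in the Northern Hemisphere the Coriolis force deflects motion to the right, so the geostrophic wind blows 90° to the right of the pressure-gradient force (low pressure on the left).
Rotating 180° by 90° clockwise gives 270° — the wind blows toward the west.

270°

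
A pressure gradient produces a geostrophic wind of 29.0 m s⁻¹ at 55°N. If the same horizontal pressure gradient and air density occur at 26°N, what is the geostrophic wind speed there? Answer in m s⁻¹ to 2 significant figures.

With the same pressure gradient and density, V_g ∝ 1/f ∝ 1/sin φ.
V₂ = V₁ · sin φ₁ / sin φ₂ = 29.0 × sin 55° / sin 26°
V₂ = 29.0 × 0.8192/0.4384 = 54 m s⁻¹

54 m s⁻¹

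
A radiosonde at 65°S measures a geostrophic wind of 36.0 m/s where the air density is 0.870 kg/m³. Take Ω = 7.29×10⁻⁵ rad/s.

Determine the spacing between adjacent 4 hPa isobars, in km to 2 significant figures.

97 km

Coriolis parameter at 65°S:
f = 2Ω sin φ = 2 × 7.29×10⁻⁵ × sin 65° = 1.32×10⁻⁴ s⁻¹
Geostrophic balance rearranged: |∂P/∂n| = f ρ V_g
|∂P/∂n| = 1.32×10⁻⁴ × 0.870 × 36.0 = 4.14×10⁻³ Pa/m
Isobar spacing: Δn = ΔP/|∂P/∂n| = 400 Pa / 4.14×10⁻³ Pa/m = 96651 m ≈ 97 km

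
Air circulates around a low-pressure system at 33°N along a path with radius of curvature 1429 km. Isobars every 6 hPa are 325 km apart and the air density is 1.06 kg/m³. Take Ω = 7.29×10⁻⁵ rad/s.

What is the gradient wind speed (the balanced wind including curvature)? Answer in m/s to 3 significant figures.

Coriolis parameter at 33°N:
f = 2Ω sin φ = 2 × 7.29×10⁻⁵ × sin 33° = 7.94×10⁻⁵ s⁻¹
Pressure gradient: |∂P/∂n| = 600 Pa / 325000 m = 1.85×10⁻³ Pa/m
Geostrophic speed: V_g = |∂P/∂n|/(fρ) = 1.85×10⁻³/(7.94×10⁻⁵ × 1.06) = 21.9 m/s
Around a low, centrifugal force acts outward with Coriolis, so pressure-gradient force balances both:
(1/ρ)|∂P/∂n| = fV + V²/R  →  V² + fR·V − fR·V_g = 0
With fR = 7.94×10⁻⁵ × 1429×10³ m = 113 m/s:
V = [−fR + √((fR)² + 4 fR V_g)]/2 = [−113 + √(113² + 4×113×21.9)]/2 = 18.8 m/s
Subgeostrophic (V < V_g = 21.9 m/s), as expected around a low.

18.8 m/s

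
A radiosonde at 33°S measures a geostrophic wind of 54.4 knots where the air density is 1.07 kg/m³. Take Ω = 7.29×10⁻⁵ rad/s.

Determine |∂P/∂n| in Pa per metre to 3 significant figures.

2.38×10⁻³ Pa/m

Coriolis parameter at 33°S:
f = 2Ω sin φ = 2 × 7.29×10⁻⁵ × sin 33° = 7.94×10⁻⁵ s⁻¹
Wind speed in SI: 54.4 knots = 28.0 m/s
Geostrophic balance rearranged: |∂P/∂n| = f ρ V_g
|∂P/∂n| = 7.94×10⁻⁵ × 1.07 × 28.0 = 2.38×10⁻³ Pa/m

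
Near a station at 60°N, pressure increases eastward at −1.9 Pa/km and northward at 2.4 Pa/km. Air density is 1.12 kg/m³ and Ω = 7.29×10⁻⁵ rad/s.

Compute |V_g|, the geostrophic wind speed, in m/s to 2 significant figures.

22 m/s

Coriolis parameter at 60°N:
f = 2Ω sin φ = 2 × 7.29×10⁻⁵ × sin 60° = 1.26×10⁻⁴ s⁻¹
Component geostrophic relations (x east, y north):
u_g = −(1/(fρ)) ∂P/∂y,  v_g = (1/(fρ)) ∂P/∂x
u_g = −(2.4×10⁻³)/(1.26×10⁻⁴ × 1.12) = −17.0 m/s;  v_g = (−1.9×10⁻³)/(1.26×10⁻⁴ × 1.12) = −13.4 m/s
|V_g| = √(u_g² + v_g²) = 21.6 m/s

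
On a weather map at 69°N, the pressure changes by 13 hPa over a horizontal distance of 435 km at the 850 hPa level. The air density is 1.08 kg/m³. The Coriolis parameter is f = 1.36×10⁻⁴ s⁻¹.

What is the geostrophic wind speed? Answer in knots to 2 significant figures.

Pressure gradient: |∂P/∂n| = 1300 Pa / 435000 m = 2.99×10⁻³ Pa/m
Geostrophic balance (pressure-gradient force = Coriolis force):
V_g = (1/(fρ)) |∂P/∂n| = 2.99×10⁻³ / (1.36×10⁻⁴ × 1.08) = 20.3 m/s
Converting: 20.3 m/s × 1.944 = 40 knots

40 knots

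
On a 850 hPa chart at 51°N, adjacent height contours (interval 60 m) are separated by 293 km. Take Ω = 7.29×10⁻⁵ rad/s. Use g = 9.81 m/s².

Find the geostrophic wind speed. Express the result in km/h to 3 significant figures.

63.8 km/h

Coriolis parameter at 51°N:
f = 2Ω sin φ = 2 × 7.29×10⁻⁵ × sin 51° = 1.13×10⁻⁴ s⁻¹
Height gradient: |∂Z/∂n| = 60 m / 293000 m = 2.05×10⁻⁴
On a pressure surface, geostrophic balance gives V_g = (g/f)|∂Z/∂n|:
V_g = 9.81 × 2.05×10⁻⁴ / 1.13×10⁻⁴ = 17.7 m/s
Converting: 17.7 m/s × 3.6 = 63.8 km/h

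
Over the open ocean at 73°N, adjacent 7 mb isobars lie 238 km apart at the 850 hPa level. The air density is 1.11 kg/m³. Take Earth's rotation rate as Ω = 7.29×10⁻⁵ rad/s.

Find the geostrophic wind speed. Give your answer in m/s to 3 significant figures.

Coriolis parameter at 73°N:
f = 2Ω sin φ = 2 × 7.29×10⁻⁵ × sin 73° = 1.39×10⁻⁴ s⁻¹
Pressure gradient: |∂P/∂n| = 700 Pa / 238000 m = 2.94×10⁻³ Pa/m
Geostrophic balance (pressure-gradient force = Coriolis force):
V_g = (1/(fρ)) |∂P/∂n| = 2.94×10⁻³ / (1.39×10⁻⁴ × 1.11) = 19.0 m/s

19.0 m/s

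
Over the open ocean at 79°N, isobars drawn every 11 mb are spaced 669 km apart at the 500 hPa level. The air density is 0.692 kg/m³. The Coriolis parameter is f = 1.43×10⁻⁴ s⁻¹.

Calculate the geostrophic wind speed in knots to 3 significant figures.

Pressure gradient: |∂P/∂n| = 1100 Pa / 669000 m = 1.64×10⁻³ Pa/m
Geostrophic balance (pressure-gradient force = Coriolis force):
V_g = (1/(fρ)) |∂P/∂n| = 1.64×10⁻³ / (1.43×10⁻⁴ × 0.692) = 16.6 m/s
Converting: 16.6 m/s × 1.944 = 32.3 knots

32.3 knots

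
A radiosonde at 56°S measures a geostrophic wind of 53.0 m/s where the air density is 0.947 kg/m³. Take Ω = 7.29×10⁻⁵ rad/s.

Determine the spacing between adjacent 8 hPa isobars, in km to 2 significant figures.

Coriolis parameter at 56°S:
f = 2Ω sin φ = 2 × 7.29×10⁻⁵ × sin 56° = 1.21×10⁻⁴ s⁻¹
Geostrophic balance rearranged: |∂P/∂n| = f ρ V_g
|∂P/∂n| = 1.21×10⁻⁴ × 0.947 × 53.0 = 6.07×10⁻³ Pa/m
Isobar spacing: Δn = ΔP/|∂P/∂n| = 800 Pa / 6.07×10⁻³ Pa/m = 131866 m ≈ 130 km

130 km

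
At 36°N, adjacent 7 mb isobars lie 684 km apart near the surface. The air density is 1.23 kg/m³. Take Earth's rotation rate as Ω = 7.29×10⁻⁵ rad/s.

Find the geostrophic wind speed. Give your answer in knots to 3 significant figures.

18.9 knots

Coriolis parameter at 36°N:
f = 2Ω sin φ = 2 × 7.29×10⁻⁵ × sin 36° = 8.57×10⁻⁵ s⁻¹
Pressure gradient: |∂P/∂n| = 700 Pa / 684000 m = 1.02×10⁻³ Pa/m
Geostrophic balance (pressure-gradient force = Coriolis force):
V_g = (1/(fρ)) |∂P/∂n| = 1.02×10⁻³ / (8.57×10⁻⁵ × 1.23) = 9.71 m/s
Converting: 9.71 m/s × 1.944 = 18.9 knots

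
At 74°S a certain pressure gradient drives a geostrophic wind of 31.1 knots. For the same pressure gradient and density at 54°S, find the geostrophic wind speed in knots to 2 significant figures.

With the same pressure gradient and density, V_g ∝ 1/f ∝ 1/sin φ.
V₂ = V₁ · sin φ₁ / sin φ₂ = 31.1 × sin 74° / sin 54°
V₂ = 31.1 × 0.9613/0.8090 = 37 knots

37 knots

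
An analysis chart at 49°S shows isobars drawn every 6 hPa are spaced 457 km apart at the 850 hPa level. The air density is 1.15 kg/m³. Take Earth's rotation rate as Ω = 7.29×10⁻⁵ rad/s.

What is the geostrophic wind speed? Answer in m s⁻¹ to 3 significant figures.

Coriolis parameter at 49°S:
f = 2Ω sin φ = 2 × 7.29×10⁻⁵ × sin 49° = 1.10×10⁻⁴ s⁻¹
Pressure gradient: |∂P/∂n| = 600 Pa / 457000 m = 1.31×10⁻³ Pa/m
Geostrophic balance (pressure-gradient force = Coriolis force):
V_g = (1/(fρ)) |∂P/∂n| = 1.31×10⁻³ / (1.10×10⁻⁴ × 1.15) = 10.4 m/s

10.4 m s⁻¹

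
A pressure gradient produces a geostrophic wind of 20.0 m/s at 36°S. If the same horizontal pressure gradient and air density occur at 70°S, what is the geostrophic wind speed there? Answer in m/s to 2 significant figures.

With the same pressure gradient and density, V_g ∝ 1/f ∝ 1/sin φ.
V₂ = V₁ · sin φ₁ / sin φ₂ = 20.0 × sin 36° / sin 70°
V₂ = 20.0 × 0.5878/0.9397 = 13 m/s

13 m/s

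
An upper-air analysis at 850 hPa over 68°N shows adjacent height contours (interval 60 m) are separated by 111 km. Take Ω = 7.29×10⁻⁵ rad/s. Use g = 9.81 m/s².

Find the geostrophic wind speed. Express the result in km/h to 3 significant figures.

Coriolis parameter at 68°N:
f = 2Ω sin φ = 2 × 7.29×10⁻⁵ × sin 68° = 1.35×10⁻⁴ s⁻¹
Height gradient: |∂Z/∂n| = 60 m / 111000 m = 5.41×10⁻⁴
On a pressure surface, geostrophic balance gives V_g = (g/f)|∂Z/∂n|:
V_g = 9.81 × 5.41×10⁻⁴ / 1.35×10⁻⁴ = 39.2 m/s
Converting: 39.2 m/s × 3.6 = 141 km/h

141 km/h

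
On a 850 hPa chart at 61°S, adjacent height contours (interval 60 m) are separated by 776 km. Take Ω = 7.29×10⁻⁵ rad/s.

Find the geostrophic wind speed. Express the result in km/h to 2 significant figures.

Coriolis parameter at 61°S:
f = 2Ω sin φ = 2 × 7.29×10⁻⁵ × sin 61° = 1.28×10⁻⁴ s⁻¹
Height gradient: |∂Z/∂n| = 60 m / 776000 m = 7.73×10⁻⁵
On a pressure surface, geostrophic balance gives V_g = (g/f)|∂Z/∂n|:
V_g = 9.81 × 7.73×10⁻⁵ / 1.28×10⁻⁴ = 5.95 m/s
Converting: 5.95 m/s × 3.6 = 21 km/h

21 km/h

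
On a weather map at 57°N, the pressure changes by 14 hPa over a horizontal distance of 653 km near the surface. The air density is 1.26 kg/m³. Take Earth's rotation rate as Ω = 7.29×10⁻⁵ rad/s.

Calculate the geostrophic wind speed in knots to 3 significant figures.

Coriolis parameter at 57°N:
f = 2Ω sin φ = 2 × 7.29×10⁻⁵ × sin 57° = 1.22×10⁻⁴ s⁻¹
Pressure gradient: |∂P/∂n| = 1400 Pa / 653000 m = 2.14×10⁻³ Pa/m
Geostrophic balance (pressure-gradient force = Coriolis force):
V_g = (1/(fρ)) |∂P/∂n| = 2.14×10⁻³ / (1.22×10⁻⁴ × 1.26) = 13.9 m/s
Converting: 13.9 m/s × 1.944 = 27.0 knots

27.0 knots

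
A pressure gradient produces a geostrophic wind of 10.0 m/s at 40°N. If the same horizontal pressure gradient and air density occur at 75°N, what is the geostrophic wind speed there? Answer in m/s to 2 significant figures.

6.7 m/s

With the same pressure gradient and density, V_g ∝ 1/f ∝ 1/sin φ.
V₂ = V₁ · sin φ₁ / sin φ₂ = 10.0 × sin 40° / sin 75°
V₂ = 10.0 × 0.6428/0.9659 = 6.7 m/s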